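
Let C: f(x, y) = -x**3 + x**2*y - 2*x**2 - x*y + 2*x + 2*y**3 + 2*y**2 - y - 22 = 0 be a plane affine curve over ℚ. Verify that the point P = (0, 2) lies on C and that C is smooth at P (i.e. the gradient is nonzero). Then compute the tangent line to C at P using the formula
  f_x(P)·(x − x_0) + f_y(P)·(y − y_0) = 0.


Tangent line at P: 31*y - 62 = 0.

Step 1: f(0, 2) = 0, so P lies on C.
Step 2: partial derivatives
  f_x(x, y) = -3*x**2 + 2*x*y - 4*x - y + 2, f_y(x, y) = x**2 - x + 6*y**2 + 4*y - 1.
  f_x(P) = 0, f_y(P) = 31 (gradient nonzero, so P is smooth).
Step 3: tangent line at P: 0·(x − 0) + 31·(y − 2) = 0.
Expanding: 31*y - 62 = 0.


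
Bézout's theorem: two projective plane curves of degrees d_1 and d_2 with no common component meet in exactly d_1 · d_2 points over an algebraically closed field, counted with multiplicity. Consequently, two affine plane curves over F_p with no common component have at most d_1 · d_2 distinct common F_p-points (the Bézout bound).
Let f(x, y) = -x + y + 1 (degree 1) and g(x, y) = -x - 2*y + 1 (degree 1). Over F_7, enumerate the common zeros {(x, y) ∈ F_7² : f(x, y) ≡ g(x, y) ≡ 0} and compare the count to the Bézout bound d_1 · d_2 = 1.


Common zeros: {(1, 0)}; count = 1; Bézout bound = 1.

deg(f) = 1, deg(g) = 1, so Bézout bound = 1.
Scan x ∈ F_7. For each x, list the y ∈ F_7 with f(x, y) ≡ 0 and those with g(x, y) ≡ 0 (mod 7); the common zeros in that column are the intersection.
  x = 0: f ≡ 0 at y ∈ {6}; g ≡ 0 at y ∈ {4}; common: ∅.
  x = 1: f ≡ 0 at y ∈ {0}; g ≡ 0 at y ∈ {0}; common: {0}.
  x = 2: f ≡ 0 at y ∈ {1}; g ≡ 0 at y ∈ {3}; common: ∅.
  x = 3: f ≡ 0 at y ∈ {2}; g ≡ 0 at y ∈ {6}; common: ∅.
  x = 4: f ≡ 0 at y ∈ {3}; g ≡ 0 at y ∈ {2}; common: ∅.
  x = 5: f ≡ 0 at y ∈ {4}; g ≡ 0 at y ∈ {5}; common: ∅.
  x = 6: f ≡ 0 at y ∈ {5}; g ≡ 0 at y ∈ {1}; common: ∅.
Collecting: common zeros = {(1, 0)}, so the count is 1.
Comparison with the Bézout bound: 1 ≤ 1 = deg(f)·deg(g), as expected for curves with no common component (the bound is attained).


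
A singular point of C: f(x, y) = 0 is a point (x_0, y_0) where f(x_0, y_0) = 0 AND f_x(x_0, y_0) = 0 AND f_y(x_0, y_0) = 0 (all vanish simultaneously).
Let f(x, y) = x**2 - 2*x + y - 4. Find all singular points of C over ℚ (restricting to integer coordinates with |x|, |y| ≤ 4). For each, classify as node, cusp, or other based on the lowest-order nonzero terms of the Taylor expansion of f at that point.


No singular points in the scanned grid; C is smooth there.

Compute partial derivatives:
  f_x = 2*x - 2.
  f_y = 1.
f_y = 1 is a nonzero constant, so f_y never vanishes: no point (x, y) can satisfy f = f_x = f_y = 0. In particular no (x, y) ∈ {−4, ..., 4}² is singular; the curve is smooth.


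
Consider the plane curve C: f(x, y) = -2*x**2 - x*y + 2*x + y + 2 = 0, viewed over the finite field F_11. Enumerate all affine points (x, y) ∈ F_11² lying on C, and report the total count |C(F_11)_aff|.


Affine F_11-points: {(0, 9), (2, 9), (3, 6), (4, 0), (5, 7), (6, 6), (7, 1), (8, 0), (9, 7), (10, 1)}; count = 10.

For each of the 121 pairs (x, y) ∈ F_11², evaluate f(x, y) mod 11. Record the zeros.
  x = 0: [0↦2, 1↦3, 2↦4, 3↦5, 4↦6, 5↦7, 6↦8, 7↦9, 8↦10, 9↦0, 10↦1]  zeros at y ∈ {9}
  x = 1: [0↦2, 1↦2, 2↦2, 3↦2, 4↦2, 5↦2, 6↦2, 7↦2, 8↦2, 9↦2, 10↦2]  zeros at y ∈ ∅
  x = 2: [0↦9, 1↦8, 2↦7, 3↦6, 4↦5, 5↦4, 6↦3, 7↦2, 8↦1, 9↦0, 10↦10]  zeros at y ∈ {9}
  x = 3: [0↦1, 1↦10, 2↦8, 3↦6, 4↦4, 5↦2, 6↦0, 7↦9, 8↦7, 9↦5, 10↦3]  zeros at y ∈ {6}
  x = 4: [0↦0, 1↦8, 2↦5, 3↦2, 4↦10, 5↦7, 6↦4, 7↦1, 8↦9, 9↦6, 10↦3]  zeros at y ∈ {0}
  x = 5: [0↦6, 1↦2, 2↦9, 3↦5, 4↦1, 5↦8, 6↦4, 7↦0, 8↦7, 9↦3, 10↦10]  zeros at y ∈ {7}
  x = 6: [0↦8, 1↦3, 2↦9, 3↦4, 4↦10, 5↦5, 6↦0, 7↦6, 8↦1, 9↦7, 10↦2]  zeros at y ∈ {6}
  x = 7: [0↦6, 1↦0, 2↦5, 3↦10, 4↦4, 5↦9, 6↦3, 7↦8, 8↦2, 9↦7, 10↦1]  zeros at y ∈ {1}
  x = 8: [0↦0, 1↦4, 2↦8, 3↦1, 4↦5, 5↦9, 6↦2, 7↦6, 8↦10, 9↦3, 10↦7]  zeros at y ∈ {0}
  x = 9: [0↦1, 1↦4, 2↦7, 3↦10, 4↦2, 5↦5, 6↦8, 7↦0, 8↦3, 9↦6, 10↦9]  zeros at y ∈ {7}
  x = 10: [0↦9, 1↦0, 2↦2, 3↦4, 4↦6, 5↦8, 6↦10, 7↦1, 8↦3, 9↦5, 10↦7]  zeros at y ∈ {1}
Collecting zeros: affine points = {(0, 9), (2, 9), (3, 6), (4, 0), (5, 7), (6, 6), (7, 1), (8, 0), (9, 7), (10, 1)}.
Total count |C(F_11)_aff| = 10.


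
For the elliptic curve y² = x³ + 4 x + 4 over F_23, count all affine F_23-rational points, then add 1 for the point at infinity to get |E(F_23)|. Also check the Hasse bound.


Affine points = {(0, 2), (0, 21), (1, 3), (1, 20), (10, 3), (10, 20), (12, 3), (12, 20), (15, 9), (15, 14), (16, 1), (16, 22), (19, 4), (19, 19)}; affine count = 14; |E(F_23)| = 15.

Discriminant check: Δ ∝ 4a³ + 27b² = 4·4³ + 27·4² = 4·64 + 27·16 ≡ 21 (mod 23). Nonzero ⇒ E is nonsingular.
For each x ∈ F_23, compute rhs = x³ + 4·x + 4 mod 23, then count y ∈ F_23 with y² ≡ rhs.
  x = 0: rhs = 4, matching y values: 2, 21 (2 points).
  x = 1: rhs = 9, matching y values: 3, 20 (2 points).
  x = 2: rhs = 20, matching y values: none (0 points).
  x = 3: rhs = 20, matching y values: none (0 points).
  x = 4: rhs = 15, matching y values: none (0 points).
  x = 5: rhs = 11, matching y values: none (0 points).
  x = 6: rhs = 14, matching y values: none (0 points).
  x = 7: rhs = 7, matching y values: none (0 points).
  x = 8: rhs = 19, matching y values: none (0 points).
  x = 9: rhs = 10, matching y values: none (0 points).
  x = 10: rhs = 9, matching y values: 3, 20 (2 points).
  x = 11: rhs = 22, matching y values: none (0 points).
  x = 12: rhs = 9, matching y values: 3, 20 (2 points).
  x = 13: rhs = 22, matching y values: none (0 points).
  x = 14: rhs = 21, matching y values: none (0 points).
  x = 15: rhs = 12, matching y values: 9, 14 (2 points).
  x = 16: rhs = 1, matching y values: 1, 22 (2 points).
  x = 17: rhs = 17, matching y values: none (0 points).
  x = 18: rhs = 20, matching y values: none (0 points).
  x = 19: rhs = 16, matching y values: 4, 19 (2 points).
  x = 20: rhs = 11, matching y values: none (0 points).
  x = 21: rhs = 11, matching y values: none (0 points).
  x = 22: rhs = 22, matching y values: none (0 points).
Total affine count: 14.
Full point count |E(F_23)| = 14 + 1 = 15.
Hasse bound: |15 − (23+1)| = |-9| = 9 ≤ 2√23 ≈ 9.5917 ✓.


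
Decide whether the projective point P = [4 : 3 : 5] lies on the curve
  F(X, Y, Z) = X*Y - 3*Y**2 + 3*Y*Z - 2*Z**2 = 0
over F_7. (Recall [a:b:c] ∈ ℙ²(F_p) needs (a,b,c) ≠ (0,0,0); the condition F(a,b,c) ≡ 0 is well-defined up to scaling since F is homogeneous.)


F(4,3,5) ≡ 1 (mod 7); P is NOT on the curve.

Evaluate F(4, 3, 5) term-by-term (mod 7).
  X*Y ↦ 1·4·3·1 = 12
  -3*Y**2 ↦ -3·1·9·1 = -27
  3*Y*Z ↦ 3·1·3·5 = 45
  -2*Z**2 ↦ -2·1·1·25 = -50
Sum: F(4, 3, 5) = (12) + (-27) + (45) + (-50) = -20.
Reducing mod 7: -20 ≡ 1 (mod 7).
Since F(a, b, c) ≡ 1 ≠ 0 (mod 7), P does NOT lie on the curve.


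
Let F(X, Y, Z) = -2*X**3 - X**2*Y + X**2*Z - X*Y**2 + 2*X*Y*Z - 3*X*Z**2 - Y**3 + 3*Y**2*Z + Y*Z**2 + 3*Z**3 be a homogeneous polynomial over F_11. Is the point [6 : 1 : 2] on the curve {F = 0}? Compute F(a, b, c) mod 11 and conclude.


F(6,1,2) ≡ 1 (mod 11); P is NOT on the curve.

Evaluate F(6, 1, 2) term-by-term (mod 11).
  -2*X**3 ↦ -2·216·1·1 = -432
  -X**2*Y ↦ -1·36·1·1 = -36
  X**2*Z ↦ 1·36·1·2 = 72
  -X*Y**2 ↦ -1·6·1·1 = -6
  2*X*Y*Z ↦ 2·6·1·2 = 24
  -3*X*Z**2 ↦ -3·6·1·4 = -72
  -Y**3 ↦ -1·1·1·1 = -1
  3*Y**2*Z ↦ 3·1·1·2 = 6
  Y*Z**2 ↦ 1·1·1·4 = 4
  3*Z**3 ↦ 3·1·1·8 = 24
Sum: F(6, 1, 2) = (-432) + (-36) + (72) + (-6) + (24) + (-72) + (-1) + (6) + (4) + (24) = -417.
Reducing mod 11: -417 ≡ 1 (mod 11).
Since F(a, b, c) ≡ 1 ≠ 0 (mod 11), P does NOT lie on the curve.


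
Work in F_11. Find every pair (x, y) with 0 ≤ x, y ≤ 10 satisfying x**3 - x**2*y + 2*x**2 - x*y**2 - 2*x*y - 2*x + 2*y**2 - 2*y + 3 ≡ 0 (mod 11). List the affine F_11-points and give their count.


Affine F_11-points: {(1, 1), (1, 4), (2, 7), (6, 6), (6, 9), (8, 0), (8, 1)}; count = 7.

For each of the 121 pairs (x, y) ∈ F_11², evaluate f(x, y) mod 11. Record the zeros.
  x = 0: [0↦3, 1↦3, 2↦7, 3↦4, 4↦5, 5↦10, 6↦8, 7↦10, 8↦5, 9↦4, 10↦7]  zeros at y ∈ ∅
  x = 1: [0↦4, 1↦0, 2↦9, 3↦9, 4↦0, 5↦4, 6↦10, 7↦7, 8↦6, 9↦7, 10↦10]  zeros at y ∈ {1, 4}
  x = 2: [0↦4, 1↦5, 2↦6, 3↦7, 4↦8, 5↦9, 6↦10, 7↦0, 8↦1, 9↦2, 10↦3]  zeros at y ∈ {7}
  x = 3: [0↦9, 1↦2, 2↦4, 3↦4, 4↦2, 5↦9, 6↦3, 7↦6, 8↦7, 9↦6, 10↦3]  zeros at y ∈ ∅
  x = 4: [0↦3, 1↦8, 2↦9, 3↦6, 4↦10, 5↦10, 6↦6, 7↦9, 8↦8, 9↦3, 10↦5]  zeros at y ∈ ∅
  x = 5: [0↦3, 1↦7, 2↦5, 3↦8, 4↦5, 5↦7, 6↦3, 7↦4, 8↦10, 9↦10, 10↦4]  zeros at y ∈ ∅
  x = 6: [0↦4, 1↦5, 2↦9, 3↦5, 4↦4, 5↦6, 6↦0, 7↦8, 8↦8, 9↦0, 10↦6]  zeros at y ∈ {6, 9}
  x = 7: [0↦1, 1↦8, 2↦5, 3↦3, 4↦2, 5↦2, 6↦3, 7↦5, 8↦8, 9↦1, 10↦6]  zeros at y ∈ ∅
  x = 8: [0↦0, 1↦0, 2↦10, 3↦8, 4↦5, 5↦1, 6↦7, 7↦1, 8↦5, 9↦8, 10↦10]  zeros at y ∈ {0, 1}
  x = 9: [0↦7, 1↦9, 2↦8, 3↦4, 4↦8, 5↦9, 6↦7, 7↦2, 8↦5, 9↦5, 10↦2]  zeros at y ∈ ∅
  x = 10: [0↦6, 1↦8, 2↦5, 3↦8, 4↦6, 5↦10, 6↦9, 7↦3, 8↦3, 9↦9, 10↦10]  zeros at y ∈ ∅
Collecting zeros: affine points = {(1, 1), (1, 4), (2, 7), (6, 6), (6, 9), (8, 0), (8, 1)}.
Total count |C(F_11)_aff| = 7.


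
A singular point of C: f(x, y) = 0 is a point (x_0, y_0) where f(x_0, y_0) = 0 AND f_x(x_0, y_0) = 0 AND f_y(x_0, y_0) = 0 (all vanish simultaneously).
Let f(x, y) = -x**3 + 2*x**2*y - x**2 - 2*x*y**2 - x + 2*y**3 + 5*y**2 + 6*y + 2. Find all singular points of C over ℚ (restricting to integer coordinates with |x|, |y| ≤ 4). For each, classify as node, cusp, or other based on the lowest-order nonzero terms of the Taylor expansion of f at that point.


Singular points: {(-1, -1)}; classification: cusp.

Compute partial derivatives:
  f_x = -3*x**2 + 4*x*y - 2*x - 2*y**2 - 1.
  f_y = 2*x**2 - 4*x*y + 6*y**2 + 10*y + 6.
Scan x_0 ∈ {−4, ..., 4}. For each x_0, f_y(x_0, y) is a polynomial in y; find its integer roots y ∈ {−4, ..., 4}, then test f_x and f at those candidates.
  x = -4: f_y(-4, y) = 6*y**2 + 26*y + 38; no integer root y with |y| ≤ 4.
  x = -3: f_y(-3, y) = 6*y**2 + 22*y + 24; no integer root y with |y| ≤ 4.
  x = -2: f_y(-2, y) = 6*y**2 + 18*y + 14; no integer root y with |y| ≤ 4.
  x = -1: f_y(-1, y) = 6*y**2 + 14*y + 8; vanishes at y ∈ {-1}. (-1, -1): f_x = 0, f = 0 — SINGULAR.
  x = 0: f_y(0, y) = 6*y**2 + 10*y + 6; no integer root y with |y| ≤ 4.
  x = 1: f_y(1, y) = 6*y**2 + 6*y + 8; no integer root y with |y| ≤ 4.
  x = 2: f_y(2, y) = 6*y**2 + 2*y + 14; no integer root y with |y| ≤ 4.
  x = 3: f_y(3, y) = 6*y**2 - 2*y + 24; no integer root y with |y| ≤ 4.
  x = 4: f_y(4, y) = 6*y**2 - 6*y + 38; no integer root y with |y| ≤ 4.
Only singular point on the grid: (-1, -1).
Classify: substitute x = -1 + u, y = -1 + v and expand: f = -u**3 + 2*u**2*v - 2*u*v**2 + 2*v**3 + v**2.
No constant or linear terms (consistent with a singular point). Quadratic part: v**2. Cubic part: -u**3 + 2*u**2*v - 2*u*v**2 + 2*v**3.
The quadratic part v**2 is a perfect square, so there is a single (double) tangent line v = 0, i.e. y = -1. Restricting the cubic part to that line (v = 0) leaves -u**3 ≠ 0, so f is not divisible by v and the branch is v² ≈ u**3 to lowest order — this is a cusp.
Classification: cusp.


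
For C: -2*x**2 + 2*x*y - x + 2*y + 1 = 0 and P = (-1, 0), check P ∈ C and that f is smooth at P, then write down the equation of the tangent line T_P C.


Tangent line at P: 3*x + 3 = 0.

Step 1: f(-1, 0) = 0, so P lies on C.
Step 2: partial derivatives
  f_x(x, y) = -4*x + 2*y - 1, f_y(x, y) = 2*x + 2.
  f_x(P) = 3, f_y(P) = 0 (gradient nonzero, so P is smooth).
Step 3: tangent line at P: 3·(x − -1) + 0·(y − 0) = 0.
Expanding: 3*x + 3 = 0.


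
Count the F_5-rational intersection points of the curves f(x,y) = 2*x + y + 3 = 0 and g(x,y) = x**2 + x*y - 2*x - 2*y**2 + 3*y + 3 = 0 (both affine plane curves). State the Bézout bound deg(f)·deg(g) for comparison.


Common zeros: {(2, 3), (3, 1)}; count = 2; Bézout bound = 2.

deg(f) = 1, deg(g) = 2, so Bézout bound = 2.
Scan x ∈ F_5. For each x, list the y ∈ F_5 with f(x, y) ≡ 0 and those with g(x, y) ≡ 0 (mod 5); the common zeros in that column are the intersection.
  x = 0: f ≡ 0 at y ∈ {2}; g ≡ 0 at y ∈ ∅; common: ∅.
  x = 1: f ≡ 0 at y ∈ {0}; g ≡ 0 at y ∈ ∅; common: ∅.
  x = 2: f ≡ 0 at y ∈ {3}; g ≡ 0 at y ∈ {2, 3}; common: {3}.
  x = 3: f ≡ 0 at y ∈ {1}; g ≡ 0 at y ∈ {1, 2}; common: {1}.
  x = 4: f ≡ 0 at y ∈ {4}; g ≡ 0 at y ∈ ∅; common: ∅.
Collecting: common zeros = {(2, 3), (3, 1)}, so the count is 2.
Comparison with the Bézout bound: 2 ≤ 2 = deg(f)·deg(g), as expected for curves with no common component (the bound is attained).


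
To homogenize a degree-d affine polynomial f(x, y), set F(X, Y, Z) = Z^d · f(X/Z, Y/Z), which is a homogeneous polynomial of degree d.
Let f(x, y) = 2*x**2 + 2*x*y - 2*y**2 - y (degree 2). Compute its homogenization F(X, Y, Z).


F(X, Y, Z) = 2*X**2 + 2*X*Y - 2*Y**2 - Y*Z

deg(f) = 2.
Substitute x = X/Z, y = Y/Z into f, then multiply by Z^2.
  monomial 2·x^2·y^0 ↦ 2·X^2·Y^0·Z^0.
  monomial 2·x^1·y^1 ↦ 2·X^1·Y^1·Z^0.
  monomial -2·x^0·y^2 ↦ -2·X^0·Y^2·Z^0.
  monomial -1·x^0·y^1 ↦ -1·X^0·Y^1·Z^1.
Collecting: F(X, Y, Z) = 2*X**2 + 2*X*Y - 2*Y**2 - Y*Z.


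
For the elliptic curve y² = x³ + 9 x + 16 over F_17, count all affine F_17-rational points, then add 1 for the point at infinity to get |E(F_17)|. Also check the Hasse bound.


Affine points = {(0, 4), (0, 13), (1, 3), (1, 14), (2, 5), (2, 12), (3, 6), (3, 11), (5, 4), (5, 13), (10, 1), (10, 16), (11, 1), (11, 16), (12, 4), (12, 13), (13, 1), (13, 16), (14, 8), (14, 9)}; affine count = 20; |E(F_17)| = 21.

Discriminant check: Δ ∝ 4a³ + 27b² = 4·9³ + 27·16² = 4·729 + 27·256 ≡ 2 (mod 17). Nonzero ⇒ E is nonsingular.
For each x ∈ F_17, compute rhs = x³ + 9·x + 16 mod 17, then count y ∈ F_17 with y² ≡ rhs.
  x = 0: rhs = 16, matching y values: 4, 13 (2 points).
  x = 1: rhs = 9, matching y values: 3, 14 (2 points).
  x = 2: rhs = 8, matching y values: 5, 12 (2 points).
  x = 3: rhs = 2, matching y values: 6, 11 (2 points).
  x = 4: rhs = 14, matching y values: none (0 points).
  x = 5: rhs = 16, matching y values: 4, 13 (2 points).
  x = 6: rhs = 14, matching y values: none (0 points).
  x = 7: rhs = 14, matching y values: none (0 points).
  x = 8: rhs = 5, matching y values: none (0 points).
  x = 9: rhs = 10, matching y values: none (0 points).
  x = 10: rhs = 1, matching y values: 1, 16 (2 points).
  x = 11: rhs = 1, matching y values: 1, 16 (2 points).
  x = 12: rhs = 16, matching y values: 4, 13 (2 points).
  x = 13: rhs = 1, matching y values: 1, 16 (2 points).
  x = 14: rhs = 13, matching y values: 8, 9 (2 points).
  x = 15: rhs = 7, matching y values: none (0 points).
  x = 16: rhs = 6, matching y values: none (0 points).
Total affine count: 20.
Full point count |E(F_17)| = 20 + 1 = 21.
Hasse bound: |21 − (17+1)| = |3| = 3 ≤ 2√17 ≈ 8.2462 ✓.


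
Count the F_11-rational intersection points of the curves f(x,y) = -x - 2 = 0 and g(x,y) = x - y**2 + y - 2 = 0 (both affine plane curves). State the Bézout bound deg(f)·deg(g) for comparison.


Common zeros: ∅; count = 0; Bézout bound = 2.

deg(f) = 1, deg(g) = 2, so Bézout bound = 2.
Scan x ∈ F_11. For each x, list the y ∈ F_11 with f(x, y) ≡ 0 and those with g(x, y) ≡ 0 (mod 11); the common zeros in that column are the intersection.
  x = 0: f ≡ 0 at y ∈ ∅; g ≡ 0 at y ∈ {5, 7}; common: ∅.
  x = 1: f ≡ 0 at y ∈ ∅; g ≡ 0 at y ∈ ∅; common: ∅.
  x = 2: f ≡ 0 at y ∈ ∅; g ≡ 0 at y ∈ {0, 1}; common: ∅.
  x = 3: f ≡ 0 at y ∈ ∅; g ≡ 0 at y ∈ {4, 8}; common: ∅.
  x = 4: f ≡ 0 at y ∈ ∅; g ≡ 0 at y ∈ {2, 10}; common: ∅.
  x = 5: f ≡ 0 at y ∈ ∅; g ≡ 0 at y ∈ ∅; common: ∅.
  x = 6: f ≡ 0 at y ∈ ∅; g ≡ 0 at y ∈ ∅; common: ∅.
  x = 7: f ≡ 0 at y ∈ ∅; g ≡ 0 at y ∈ ∅; common: ∅.
  x = 8: f ≡ 0 at y ∈ ∅; g ≡ 0 at y ∈ {3, 9}; common: ∅.
  x = 9: f ≡ 0 at y ∈ {0, 1, 2, 3, 4, 5, 6, 7, 8, 9, 10}; g ≡ 0 at y ∈ ∅; common: ∅.
  x = 10: f ≡ 0 at y ∈ ∅; g ≡ 0 at y ∈ {6}; common: ∅.
Collecting: common zeros = ∅, so the count is 0.
Comparison with the Bézout bound: 0 ≤ 2 = deg(f)·deg(g), as expected for curves with no common component (the affine F_11-count falls short of the bound because intersections may lie at infinity, over extension fields, or carry multiplicity).


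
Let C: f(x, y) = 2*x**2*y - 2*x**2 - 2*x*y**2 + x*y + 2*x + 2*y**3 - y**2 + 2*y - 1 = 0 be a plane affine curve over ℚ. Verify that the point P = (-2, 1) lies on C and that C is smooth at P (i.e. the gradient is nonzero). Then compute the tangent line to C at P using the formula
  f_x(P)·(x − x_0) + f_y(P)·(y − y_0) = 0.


Tangent line at P: x + 20*y - 18 = 0.

Step 1: f(-2, 1) = 0, so P lies on C.
Step 2: partial derivatives
  f_x(x, y) = 4*x*y - 4*x - 2*y**2 + y + 2, f_y(x, y) = 2*x**2 - 4*x*y + x + 6*y**2 - 2*y + 2.
  f_x(P) = 1, f_y(P) = 20 (gradient nonzero, so P is smooth).
Step 3: tangent line at P: 1·(x − -2) + 20·(y − 1) = 0.
Expanding: x + 20*y - 18 = 0.


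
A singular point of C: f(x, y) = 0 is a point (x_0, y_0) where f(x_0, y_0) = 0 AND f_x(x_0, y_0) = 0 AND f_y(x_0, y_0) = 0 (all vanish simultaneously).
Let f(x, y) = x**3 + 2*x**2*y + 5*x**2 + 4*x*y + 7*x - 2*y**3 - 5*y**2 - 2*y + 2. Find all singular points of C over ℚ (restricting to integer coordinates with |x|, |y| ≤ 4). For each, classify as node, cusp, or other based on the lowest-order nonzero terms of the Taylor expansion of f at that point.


Singular points: {(-1, -1)}; classification: cusp.

Compute partial derivatives:
  f_x = 3*x**2 + 4*x*y + 10*x + 4*y + 7.
  f_y = 2*x**2 + 4*x - 6*y**2 - 10*y - 2.
Scan x_0 ∈ {−4, ..., 4}. For each x_0, f_y(x_0, y) is a polynomial in y; find its integer roots y ∈ {−4, ..., 4}, then test f_x and f at those candidates.
  x = -4: f_y(-4, y) = -6*y**2 - 10*y + 14; no integer root y with |y| ≤ 4.
  x = -3: f_y(-3, y) = -6*y**2 - 10*y + 4; vanishes at y ∈ {-2}. (-3, -2): f_x = 20 ≠ 0.
  x = -2: f_y(-2, y) = -6*y**2 - 10*y - 2; no integer root y with |y| ≤ 4.
  x = -1: f_y(-1, y) = -6*y**2 - 10*y - 4; vanishes at y ∈ {-1}. (-1, -1): f_x = 0, f = 0 — SINGULAR.
  x = 0: f_y(0, y) = -6*y**2 - 10*y - 2; no integer root y with |y| ≤ 4.
  x = 1: f_y(1, y) = -6*y**2 - 10*y + 4; vanishes at y ∈ {-2}. (1, -2): f_x = 4 ≠ 0.
  x = 2: f_y(2, y) = -6*y**2 - 10*y + 14; no integer root y with |y| ≤ 4.
  x = 3: f_y(3, y) = -6*y**2 - 10*y + 28; no integer root y with |y| ≤ 4.
  x = 4: f_y(4, y) = -6*y**2 - 10*y + 46; no integer root y with |y| ≤ 4.
Only singular point on the grid: (-1, -1).
Classify: substitute x = -1 + u, y = -1 + v and expand: f = u**3 + 2*u**2*v - 2*v**3 + v**2.
No constant or linear terms (consistent with a singular point). Quadratic part: v**2. Cubic part: u**3 + 2*u**2*v - 2*v**3.
The quadratic part v**2 is a perfect square, so there is a single (double) tangent line v = 0, i.e. y = -1. Restricting the cubic part to that line (v = 0) leaves u**3 ≠ 0, so f is not divisible by v and the branch is v² ≈ -u**3 to lowest order — this is a cusp.
Classification: cusp.


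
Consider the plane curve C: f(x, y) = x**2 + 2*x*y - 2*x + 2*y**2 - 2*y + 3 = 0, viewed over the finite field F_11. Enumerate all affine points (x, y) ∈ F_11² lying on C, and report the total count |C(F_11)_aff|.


Affine F_11-points: {(3, 2), (3, 7), (4, 0), (4, 8), (6, 2), (6, 4), (7, 7), (7, 9), (9, 0), (9, 3), (10, 4), (10, 9)}; count = 12.

For each of the 121 pairs (x, y) ∈ F_11², evaluate f(x, y) mod 11. Record the zeros.
  x = 0: [0↦3, 1↦3, 2↦7, 3↦4, 4↦5, 5↦10, 6↦8, 7↦10, 8↦5, 9↦4, 10↦7]  zeros at y ∈ ∅
  x = 1: [0↦2, 1↦4, 2↦10, 3↦9, 4↦1, 5↦8, 6↦8, 7↦1, 8↦9, 9↦10, 10↦4]  zeros at y ∈ ∅
  x = 2: [0↦3, 1↦7, 2↦4, 3↦5, 4↦10, 5↦8, 6↦10, 7↦5, 8↦4, 9↦7, 10↦3]  zeros at y ∈ ∅
  x = 3: [0↦6, 1↦1, 2↦0, 3↦3, 4↦10, 5↦10, 6↦3, 7↦0, 8↦1, 9↦6, 10↦4]  zeros at y ∈ {2, 7}
  x = 4: [0↦0, 1↦8, 2↦9, 3↦3, 4↦1, 5↦3, 6↦9, 7↦8, 8↦0, 9↦7, 10↦7]  zeros at y ∈ {0, 8}
  x = 5: [0↦7, 1↦6, 2↦9, 3↦5, 4↦5, 5↦9, 6↦6, 7↦7, 8↦1, 9↦10, 10↦1]  zeros at y ∈ ∅
  x = 6: [0↦5, 1↦6, 2↦0, 3↦9, 4↦0, 5↦6, 6↦5, 7↦8, 8↦4, 9↦4, 10↦8]  zeros at y ∈ {2, 4}
  x = 7: [0↦5, 1↦8, 2↦4, 3↦4, 4↦8, 5↦5, 6↦6, 7↦0, 8↦9, 9↦0, 10↦6]  zeros at y ∈ {7, 9}
  x = 8: [0↦7, 1↦1, 2↦10, 3↦1, 4↦7, 5↦6, 6↦9, 7↦5, 8↦5, 9↦9, 10↦6]  zeros at y ∈ ∅
  x = 9: [0↦0, 1↦7, 2↦7, 3↦0, 4↦8, 5↦9, 6↦3, 7↦1, 8↦3, 9↦9, 10↦8]  zeros at y ∈ {0, 3}
  x = 10: [0↦6, 1↦4, 2↦6, 3↦1, 4↦0, 5↦3, 6↦10, 7↦10, 8↦3, 9↦0, 10↦1]  zeros at y ∈ {4, 9}
Collecting zeros: affine points = {(3, 2), (3, 7), (4, 0), (4, 8), (6, 2), (6, 4), (7, 7), (7, 9), (9, 0), (9, 3), (10, 4), (10, 9)}.
Total count |C(F_11)_aff| = 12.


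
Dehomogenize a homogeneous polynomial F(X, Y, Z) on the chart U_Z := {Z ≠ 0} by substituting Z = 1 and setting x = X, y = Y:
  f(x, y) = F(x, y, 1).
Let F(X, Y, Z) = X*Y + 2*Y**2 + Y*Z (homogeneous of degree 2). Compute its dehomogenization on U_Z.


f(x, y) = x*y + 2*y**2 + y

On U_Z we set Z = 1. Each monomial c·X^i·Y^j·Z^k in F becomes c·x^i·y^j·1^k = c·x^i·y^j.
Substituting Z = 1: F(X, Y, 1) = x*y + 2*y**2 + y.
Note: deg(f) ≤ deg(F) = 2; strict inequality happens when F is divisible by Z (lost terms).


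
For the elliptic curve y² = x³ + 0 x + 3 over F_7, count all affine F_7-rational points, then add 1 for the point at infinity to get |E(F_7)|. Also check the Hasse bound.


Affine points = {(1, 2), (1, 5), (2, 2), (2, 5), (3, 3), (3, 4), (4, 2), (4, 5), (5, 3), (5, 4), (6, 3), (6, 4)}; affine count = 12; |E(F_7)| = 13.

Discriminant check: Δ ∝ 4a³ + 27b² = 4·0³ + 27·3² = 4·0 + 27·9 ≡ 5 (mod 7). Nonzero ⇒ E is nonsingular.
For each x ∈ F_7, compute rhs = x³ + 0·x + 3 mod 7, then count y ∈ F_7 with y² ≡ rhs.
  x = 0: rhs = 3, matching y values: none (0 points).
  x = 1: rhs = 4, matching y values: 2, 5 (2 points).
  x = 2: rhs = 4, matching y values: 2, 5 (2 points).
  x = 3: rhs = 2, matching y values: 3, 4 (2 points).
  x = 4: rhs = 4, matching y values: 2, 5 (2 points).
  x = 5: rhs = 2, matching y values: 3, 4 (2 points).
  x = 6: rhs = 2, matching y values: 3, 4 (2 points).
Total affine count: 12.
Full point count |E(F_7)| = 12 + 1 = 13.
Hasse bound: |13 − (7+1)| = |5| = 5 ≤ 2√7 ≈ 5.2915 ✓.


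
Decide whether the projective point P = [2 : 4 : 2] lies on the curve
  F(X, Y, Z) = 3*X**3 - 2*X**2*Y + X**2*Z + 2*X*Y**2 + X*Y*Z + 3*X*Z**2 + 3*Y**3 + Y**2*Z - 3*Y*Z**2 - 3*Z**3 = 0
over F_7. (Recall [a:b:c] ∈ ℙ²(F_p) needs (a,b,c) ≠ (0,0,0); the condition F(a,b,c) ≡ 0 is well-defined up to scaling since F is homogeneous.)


F(2,4,2) ≡ 4 (mod 7); P is NOT on the curve.

Evaluate F(2, 4, 2) term-by-term (mod 7).
  3*X**3 ↦ 3·8·1·1 = 24
  -2*X**2*Y ↦ -2·4·4·1 = -32
  X**2*Z ↦ 1·4·1·2 = 8
  2*X*Y**2 ↦ 2·2·16·1 = 64
  X*Y*Z ↦ 1·2·4·2 = 16
  3*X*Z**2 ↦ 3·2·1·4 = 24
  3*Y**3 ↦ 3·1·64·1 = 192
  Y**2*Z ↦ 1·1·16·2 = 32
  -3*Y*Z**2 ↦ -3·1·4·4 = -48
  -3*Z**3 ↦ -3·1·1·8 = -24
Sum: F(2, 4, 2) = (24) + (-32) + (8) + (64) + (16) + (24) + (192) + (32) + (-48) + (-24) = 256.
Reducing mod 7: 256 ≡ 4 (mod 7).
Since F(a, b, c) ≡ 4 ≠ 0 (mod 7), P does NOT lie on the curve.


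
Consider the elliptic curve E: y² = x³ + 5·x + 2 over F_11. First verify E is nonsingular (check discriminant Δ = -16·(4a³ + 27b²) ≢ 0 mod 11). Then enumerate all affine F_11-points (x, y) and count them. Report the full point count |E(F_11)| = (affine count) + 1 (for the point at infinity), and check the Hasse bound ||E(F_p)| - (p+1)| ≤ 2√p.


Affine points = {(2, 3), (2, 8), (3, 0), (4, 3), (4, 8), (5, 3), (5, 8), (8, 2), (8, 9)}; affine count = 9; |E(F_11)| = 10.

Discriminant check: Δ ∝ 4a³ + 27b² = 4·5³ + 27·2² = 4·125 + 27·4 ≡ 3 (mod 11). Nonzero ⇒ E is nonsingular.
For each x ∈ F_11, compute rhs = x³ + 5·x + 2 mod 11, then count y ∈ F_11 with y² ≡ rhs.
  x = 0: rhs = 2, matching y values: none (0 points).
  x = 1: rhs = 8, matching y values: none (0 points).
  x = 2: rhs = 9, matching y values: 3, 8 (2 points).
  x = 3: rhs = 0, matching y values: 0 (1 points).
  x = 4: rhs = 9, matching y values: 3, 8 (2 points).
  x = 5: rhs = 9, matching y values: 3, 8 (2 points).
  x = 6: rhs = 6, matching y values: none (0 points).
  x = 7: rhs = 6, matching y values: none (0 points).
  x = 8: rhs = 4, matching y values: 2, 9 (2 points).
  x = 9: rhs = 6, matching y values: none (0 points).
  x = 10: rhs = 7, matching y values: none (0 points).
Total affine count: 9.
Full point count |E(F_11)| = 9 + 1 = 10.
Hasse bound: |10 − (11+1)| = |-2| = 2 ≤ 2√11 ≈ 6.6332 ✓.


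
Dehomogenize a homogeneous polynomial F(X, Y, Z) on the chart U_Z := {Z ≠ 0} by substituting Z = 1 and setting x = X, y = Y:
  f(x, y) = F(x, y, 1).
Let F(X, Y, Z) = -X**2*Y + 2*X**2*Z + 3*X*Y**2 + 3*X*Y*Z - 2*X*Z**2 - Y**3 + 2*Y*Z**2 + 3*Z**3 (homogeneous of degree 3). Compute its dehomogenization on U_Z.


f(x, y) = -x**2*y + 2*x**2 + 3*x*y**2 + 3*x*y - 2*x - y**3 + 2*y + 3

On U_Z we set Z = 1. Each monomial c·X^i·Y^j·Z^k in F becomes c·x^i·y^j·1^k = c·x^i·y^j.
Substituting Z = 1: F(X, Y, 1) = -x**2*y + 2*x**2 + 3*x*y**2 + 3*x*y - 2*x - y**3 + 2*y + 3.
Note: deg(f) ≤ deg(F) = 3; strict inequality happens when F is divisible by Z (lost terms).


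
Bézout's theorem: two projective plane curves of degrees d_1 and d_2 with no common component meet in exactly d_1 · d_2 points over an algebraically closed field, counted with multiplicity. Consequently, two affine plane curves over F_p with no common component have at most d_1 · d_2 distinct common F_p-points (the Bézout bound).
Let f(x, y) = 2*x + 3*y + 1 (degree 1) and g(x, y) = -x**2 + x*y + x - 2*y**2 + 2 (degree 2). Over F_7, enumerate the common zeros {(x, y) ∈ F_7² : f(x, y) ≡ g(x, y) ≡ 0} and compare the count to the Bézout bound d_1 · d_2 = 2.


Common zeros: ∅; count = 0; Bézout bound = 2.

deg(f) = 1, deg(g) = 2, so Bézout bound = 2.
Scan x ∈ F_7. For each x, list the y ∈ F_7 with f(x, y) ≡ 0 and those with g(x, y) ≡ 0 (mod 7); the common zeros in that column are the intersection.
  x = 0: f ≡ 0 at y ∈ {2}; g ≡ 0 at y ∈ {1, 6}; common: ∅.
  x = 1: f ≡ 0 at y ∈ {6}; g ≡ 0 at y ∈ ∅; common: ∅.
  x = 2: f ≡ 0 at y ∈ {3}; g ≡ 0 at y ∈ {0, 1}; common: ∅.
  x = 3: f ≡ 0 at y ∈ {0}; g ≡ 0 at y ∈ ∅; common: ∅.
  x = 4: f ≡ 0 at y ∈ {4}; g ≡ 0 at y ∈ ∅; common: ∅.
  x = 5: f ≡ 0 at y ∈ {1}; g ≡ 0 at y ∈ {3}; common: ∅.
  x = 6: f ≡ 0 at y ∈ {5}; g ≡ 0 at y ∈ {0, 3}; common: ∅.
Collecting: common zeros = ∅, so the count is 0.
Comparison with the Bézout bound: 0 ≤ 2 = deg(f)·deg(g), as expected for curves with no common component (the affine F_7-count falls short of the bound because intersections may lie at infinity, over extension fields, or carry multiplicity).


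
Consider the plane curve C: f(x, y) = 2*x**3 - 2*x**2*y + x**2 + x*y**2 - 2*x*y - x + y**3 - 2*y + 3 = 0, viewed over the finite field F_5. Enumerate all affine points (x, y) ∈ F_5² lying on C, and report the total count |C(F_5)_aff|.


Affine F_5-points: {(1, 0), (1, 2), (2, 1), (4, 3)}; count = 4.

For each of the 25 pairs (x, y) ∈ F_5², evaluate f(x, y) mod 5. Record the zeros.
  x = 0: [0↦3, 1↦2, 2↦2, 3↦4, 4↦4]  zeros at y ∈ ∅
  x = 1: [0↦0, 1↦1, 2↦0, 3↦3, 4↦1]  zeros at y ∈ {0, 2}
  x = 2: [0↦1, 1↦0, 2↦4, 3↦4, 4↦1]  zeros at y ∈ {1}
  x = 3: [0↦3, 1↦1, 2↦1, 3↦4, 4↦1]  zeros at y ∈ ∅
  x = 4: [0↦3, 1↦1, 2↦3, 3↦0, 4↦3]  zeros at y ∈ {3}
Collecting zeros: affine points = {(1, 0), (1, 2), (2, 1), (4, 3)}.
Total count |C(F_5)_aff| = 4.


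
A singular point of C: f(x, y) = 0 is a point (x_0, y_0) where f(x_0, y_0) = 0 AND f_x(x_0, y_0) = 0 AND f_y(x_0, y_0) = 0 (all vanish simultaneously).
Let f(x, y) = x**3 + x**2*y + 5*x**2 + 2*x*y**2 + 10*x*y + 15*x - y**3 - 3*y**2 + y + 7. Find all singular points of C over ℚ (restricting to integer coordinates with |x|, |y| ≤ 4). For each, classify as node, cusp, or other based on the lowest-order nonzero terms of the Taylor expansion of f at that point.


Singular points: {(-1, -2)}; classification: cusp.

Compute partial derivatives:
  f_x = 3*x**2 + 2*x*y + 10*x + 2*y**2 + 10*y + 15.
  f_y = x**2 + 4*x*y + 10*x - 3*y**2 - 6*y + 1.
Scan x_0 ∈ {−4, ..., 4}. For each x_0, f_y(x_0, y) is a polynomial in y; find its integer roots y ∈ {−4, ..., 4}, then test f_x and f at those candidates.
  x = -4: f_y(-4, y) = -3*y**2 - 22*y - 23; no integer root y with |y| ≤ 4.
  x = -3: f_y(-3, y) = -3*y**2 - 18*y - 20; no integer root y with |y| ≤ 4.
  x = -2: f_y(-2, y) = -3*y**2 - 14*y - 15; vanishes at y ∈ {-3}. (-2, -3): f_x = 7 ≠ 0.
  x = -1: f_y(-1, y) = -3*y**2 - 10*y - 8; vanishes at y ∈ {-2}. (-1, -2): f_x = 0, f = 0 — SINGULAR.
  x = 0: f_y(0, y) = -3*y**2 - 6*y + 1; no integer root y with |y| ≤ 4.
  x = 1: f_y(1, y) = -3*y**2 - 2*y + 12; no integer root y with |y| ≤ 4.
  x = 2: f_y(2, y) = -3*y**2 + 2*y + 25; no integer root y with |y| ≤ 4.
  x = 3: f_y(3, y) = -3*y**2 + 6*y + 40; no integer root y with |y| ≤ 4.
  x = 4: f_y(4, y) = -3*y**2 + 10*y + 57; vanishes at y ∈ {-3}. (4, -3): f_x = 67 ≠ 0.
Only singular point on the grid: (-1, -2).
Classify: substitute x = -1 + u, y = -2 + v and expand: f = u**3 + u**2*v + 2*u*v**2 - v**3 + v**2.
No constant or linear terms (consistent with a singular point). Quadratic part: v**2. Cubic part: u**3 + u**2*v + 2*u*v**2 - v**3.
The quadratic part v**2 is a perfect square, so there is a single (double) tangent line v = 0, i.e. y = -2. Restricting the cubic part to that line (v = 0) leaves u**3 ≠ 0, so f is not divisible by v and the branch is v² ≈ -u**3 to lowest order — this is a cusp.
Classification: cusp.


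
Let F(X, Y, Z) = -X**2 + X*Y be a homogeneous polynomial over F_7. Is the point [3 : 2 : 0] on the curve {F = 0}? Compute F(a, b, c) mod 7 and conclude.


F(3,2,0) ≡ 4 (mod 7); P is NOT on the curve.

Evaluate F(3, 2, 0) term-by-term (mod 7).
  -X**2 ↦ -1·9·1·1 = -9
  X*Y ↦ 1·3·2·1 = 6
Sum: F(3, 2, 0) = (-9) + (6) = -3.
Reducing mod 7: -3 ≡ 4 (mod 7).
Since F(a, b, c) ≡ 4 ≠ 0 (mod 7), P does NOT lie on the curve.


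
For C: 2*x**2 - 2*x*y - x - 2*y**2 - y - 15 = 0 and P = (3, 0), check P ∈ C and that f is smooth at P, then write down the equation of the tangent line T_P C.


Tangent line at P: 11*x - 7*y - 33 = 0.

Step 1: f(3, 0) = 0, so P lies on C.
Step 2: partial derivatives
  f_x(x, y) = 4*x - 2*y - 1, f_y(x, y) = -2*x - 4*y - 1.
  f_x(P) = 11, f_y(P) = -7 (gradient nonzero, so P is smooth).
Step 3: tangent line at P: 11·(x − 3) + -7·(y − 0) = 0.
Expanding: 11*x - 7*y - 33 = 0.


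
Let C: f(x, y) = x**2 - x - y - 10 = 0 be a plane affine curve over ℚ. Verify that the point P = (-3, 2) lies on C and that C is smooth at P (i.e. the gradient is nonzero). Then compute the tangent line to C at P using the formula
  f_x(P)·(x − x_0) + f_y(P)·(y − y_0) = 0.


Tangent line at P: -7*x - y - 19 = 0.

Step 1: f(-3, 2) = 0, so P lies on C.
Step 2: partial derivatives
  f_x(x, y) = 2*x - 1, f_y(x, y) = -1.
  f_x(P) = -7, f_y(P) = -1 (gradient nonzero, so P is smooth).
Step 3: tangent line at P: -7·(x − -3) + -1·(y − 2) = 0.
Expanding: -7*x - y - 19 = 0.


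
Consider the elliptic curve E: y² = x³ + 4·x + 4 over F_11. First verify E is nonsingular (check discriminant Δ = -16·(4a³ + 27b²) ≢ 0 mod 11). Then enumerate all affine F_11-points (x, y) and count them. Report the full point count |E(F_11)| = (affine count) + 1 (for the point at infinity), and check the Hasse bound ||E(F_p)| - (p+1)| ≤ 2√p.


Affine points = {(0, 2), (0, 9), (1, 3), (1, 8), (2, 3), (2, 8), (7, 1), (7, 10), (8, 3), (8, 8)}; affine count = 10; |E(F_11)| = 11.

Discriminant check: Δ ∝ 4a³ + 27b² = 4·4³ + 27·4² = 4·64 + 27·16 ≡ 6 (mod 11). Nonzero ⇒ E is nonsingular.
For each x ∈ F_11, compute rhs = x³ + 4·x + 4 mod 11, then count y ∈ F_11 with y² ≡ rhs.
  x = 0: rhs = 4, matching y values: 2, 9 (2 points).
  x = 1: rhs = 9, matching y values: 3, 8 (2 points).
  x = 2: rhs = 9, matching y values: 3, 8 (2 points).
  x = 3: rhs = 10, matching y values: none (0 points).
  x = 4: rhs = 7, matching y values: none (0 points).
  x = 5: rhs = 6, matching y values: none (0 points).
  x = 6: rhs = 2, matching y values: none (0 points).
  x = 7: rhs = 1, matching y values: 1, 10 (2 points).
  x = 8: rhs = 9, matching y values: 3, 8 (2 points).
  x = 9: rhs = 10, matching y values: none (0 points).
  x = 10: rhs = 10, matching y values: none (0 points).
Total affine count: 10.
Full point count |E(F_11)| = 10 + 1 = 11.
Hasse bound: |11 − (11+1)| = |-1| = 1 ≤ 2√11 ≈ 6.6332 ✓.


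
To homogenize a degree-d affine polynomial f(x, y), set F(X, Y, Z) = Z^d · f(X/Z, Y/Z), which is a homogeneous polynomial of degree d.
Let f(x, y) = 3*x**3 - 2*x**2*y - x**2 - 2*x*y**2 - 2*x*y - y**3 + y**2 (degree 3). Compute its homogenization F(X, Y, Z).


F(X, Y, Z) = 3*X**3 - 2*X**2*Y - X**2*Z - 2*X*Y**2 - 2*X*Y*Z - Y**3 + Y**2*Z

deg(f) = 3.
Substitute x = X/Z, y = Y/Z into f, then multiply by Z^3.
  monomial 3·x^3·y^0 ↦ 3·X^3·Y^0·Z^0.
  monomial -2·x^2·y^1 ↦ -2·X^2·Y^1·Z^0.
  monomial -1·x^2·y^0 ↦ -1·X^2·Y^0·Z^1.
  monomial -2·x^1·y^2 ↦ -2·X^1·Y^2·Z^0.
  monomial -2·x^1·y^1 ↦ -2·X^1·Y^1·Z^1.
  monomial -1·x^0·y^3 ↦ -1·X^0·Y^3·Z^0.
  monomial 1·x^0·y^2 ↦ 1·X^0·Y^2·Z^1.
Collecting: F(X, Y, Z) = 3*X**3 - 2*X**2*Y - X**2*Z - 2*X*Y**2 - 2*X*Y*Z - Y**3 + Y**2*Z.


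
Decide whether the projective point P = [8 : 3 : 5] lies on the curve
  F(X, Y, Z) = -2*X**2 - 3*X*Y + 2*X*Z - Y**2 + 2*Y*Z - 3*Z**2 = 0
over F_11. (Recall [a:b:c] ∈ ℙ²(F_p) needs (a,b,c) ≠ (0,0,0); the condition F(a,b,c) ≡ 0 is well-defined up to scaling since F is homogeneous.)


F(8,3,5) ≡ 2 (mod 11); P is NOT on the curve.

Evaluate F(8, 3, 5) term-by-term (mod 11).
  -2*X**2 ↦ -2·64·1·1 = -128
  -3*X*Y ↦ -3·8·3·1 = -72
  2*X*Z ↦ 2·8·1·5 = 80
  -Y**2 ↦ -1·1·9·1 = -9
  2*Y*Z ↦ 2·1·3·5 = 30
  -3*Z**2 ↦ -3·1·1·25 = -75
Sum: F(8, 3, 5) = (-128) + (-72) + (80) + (-9) + (30) + (-75) = -174.
Reducing mod 11: -174 ≡ 2 (mod 11).
Since F(a, b, c) ≡ 2 ≠ 0 (mod 11), P does NOT lie on the curve.


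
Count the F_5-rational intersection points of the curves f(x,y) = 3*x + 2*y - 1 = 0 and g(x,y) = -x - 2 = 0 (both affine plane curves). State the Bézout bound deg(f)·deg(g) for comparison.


Common zeros: {(3, 1)}; count = 1; Bézout bound = 1.

deg(f) = 1, deg(g) = 1, so Bézout bound = 1.
Scan x ∈ F_5. For each x, list the y ∈ F_5 with f(x, y) ≡ 0 and those with g(x, y) ≡ 0 (mod 5); the common zeros in that column are the intersection.
  x = 0: f ≡ 0 at y ∈ {3}; g ≡ 0 at y ∈ ∅; common: ∅.
  x = 1: f ≡ 0 at y ∈ {4}; g ≡ 0 at y ∈ ∅; common: ∅.
  x = 2: f ≡ 0 at y ∈ {0}; g ≡ 0 at y ∈ ∅; common: ∅.
  x = 3: f ≡ 0 at y ∈ {1}; g ≡ 0 at y ∈ {0, 1, 2, 3, 4}; common: {1}.
  x = 4: f ≡ 0 at y ∈ {2}; g ≡ 0 at y ∈ ∅; common: ∅.
Collecting: common zeros = {(3, 1)}, so the count is 1.
Comparison with the Bézout bound: 1 ≤ 1 = deg(f)·deg(g), as expected for curves with no common component (the bound is attained).


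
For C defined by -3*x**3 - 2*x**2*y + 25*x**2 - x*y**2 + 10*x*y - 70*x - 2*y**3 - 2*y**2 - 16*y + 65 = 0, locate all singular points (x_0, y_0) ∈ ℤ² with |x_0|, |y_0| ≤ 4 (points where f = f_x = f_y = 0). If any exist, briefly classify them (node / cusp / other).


Singular points: {(3, -1)}; classification: cusp.

Compute partial derivatives:
  f_x = -9*x**2 - 4*x*y + 50*x - y**2 + 10*y - 70.
  f_y = -2*x**2 - 2*x*y + 10*x - 6*y**2 - 4*y - 16.
Scan x_0 ∈ {−4, ..., 4}. For each x_0, f_y(x_0, y) is a polynomial in y; find its integer roots y ∈ {−4, ..., 4}, then test f_x and f at those candidates.
  x = -4: f_y(-4, y) = -6*y**2 + 4*y - 88; no integer root y with |y| ≤ 4.
  x = -3: f_y(-3, y) = -6*y**2 + 2*y - 64; no integer root y with |y| ≤ 4.
  x = -2: f_y(-2, y) = -6*y**2 - 44; no integer root y with |y| ≤ 4.
  x = -1: f_y(-1, y) = -6*y**2 - 2*y - 28; no integer root y with |y| ≤ 4.
  x = 0: f_y(0, y) = -6*y**2 - 4*y - 16; no integer root y with |y| ≤ 4.
  x = 1: f_y(1, y) = -6*y**2 - 6*y - 8; no integer root y with |y| ≤ 4.
  x = 2: f_y(2, y) = -6*y**2 - 8*y - 4; no integer root y with |y| ≤ 4.
  x = 3: f_y(3, y) = -6*y**2 - 10*y - 4; vanishes at y ∈ {-1}. (3, -1): f_x = 0, f = 0 — SINGULAR.
  x = 4: f_y(4, y) = -6*y**2 - 12*y - 8; no integer root y with |y| ≤ 4.
Only singular point on the grid: (3, -1).
Classify: substitute x = 3 + u, y = -1 + v and expand: f = -3*u**3 - 2*u**2*v - u*v**2 - 2*v**3 + v**2.
No constant or linear terms (consistent with a singular point). Quadratic part: v**2. Cubic part: -3*u**3 - 2*u**2*v - u*v**2 - 2*v**3.
The quadratic part v**2 is a perfect square, so there is a single (double) tangent line v = 0, i.e. y = -1. Restricting the cubic part to that line (v = 0) leaves -3*u**3 ≠ 0, so f is not divisible by v and the branch is v² ≈ 3*u**3 to lowest order — this is a cusp.
Classification: cusp.


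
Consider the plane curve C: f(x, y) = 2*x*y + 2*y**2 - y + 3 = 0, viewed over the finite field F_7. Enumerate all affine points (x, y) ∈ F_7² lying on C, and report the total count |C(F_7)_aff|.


Affine F_7-points: {(3, 2), (3, 6), (4, 3), (4, 4), (5, 1), (5, 5)}; count = 6.

For each of the 49 pairs (x, y) ∈ F_7², evaluate f(x, y) mod 7. Record the zeros.
  x = 0: [0↦3, 1↦4, 2↦2, 3↦4, 4↦3, 5↦6, 6↦6]  zeros at y ∈ ∅
  x = 1: [0↦3, 1↦6, 2↦6, 3↦3, 4↦4, 5↦2, 6↦4]  zeros at y ∈ ∅
  x = 2: [0↦3, 1↦1, 2↦3, 3↦2, 4↦5, 5↦5, 6↦2]  zeros at y ∈ ∅
  x = 3: [0↦3, 1↦3, 2↦0, 3↦1, 4↦6, 5↦1, 6↦0]  zeros at y ∈ {2, 6}
  x = 4: [0↦3, 1↦5, 2↦4, 3↦0, 4↦0, 5↦4, 6↦5]  zeros at y ∈ {3, 4}
  x = 5: [0↦3, 1↦0, 2↦1, 3↦6, 4↦1, 5↦0, 6↦3]  zeros at y ∈ {1, 5}
  x = 6: [0↦3, 1↦2, 2↦5, 3↦5, 4↦2, 5↦3, 6↦1]  zeros at y ∈ ∅
Collecting zeros: affine points = {(3, 2), (3, 6), (4, 3), (4, 4), (5, 1), (5, 5)}.
Total count |C(F_7)_aff| = 6.


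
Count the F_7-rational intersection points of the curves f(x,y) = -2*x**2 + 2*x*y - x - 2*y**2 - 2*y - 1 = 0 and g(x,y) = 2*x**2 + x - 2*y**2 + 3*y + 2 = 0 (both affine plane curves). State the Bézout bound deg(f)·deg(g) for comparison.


Common zeros: {(3, 3)}; count = 1; Bézout bound = 4.

deg(f) = 2, deg(g) = 2, so Bézout bound = 4.
Scan x ∈ F_7. For each x, list the y ∈ F_7 with f(x, y) ≡ 0 and those with g(x, y) ≡ 0 (mod 7); the common zeros in that column are the intersection.
  x = 0: f ≡ 0 at y ∈ ∅; g ≡ 0 at y ∈ {2, 3}; common: ∅.
  x = 1: f ≡ 0 at y ∈ ∅; g ≡ 0 at y ∈ {6}; common: ∅.
  x = 2: f ≡ 0 at y ∈ {4}; g ≡ 0 at y ∈ {6}; common: ∅.
  x = 3: f ≡ 0 at y ∈ {3, 6}; g ≡ 0 at y ∈ {2, 3}; common: {3}.
  x = 4: f ≡ 0 at y ∈ ∅; g ≡ 0 at y ∈ ∅; common: ∅.
  x = 5: f ≡ 0 at y ∈ {0, 4}; g ≡ 0 at y ∈ ∅; common: ∅.
  x = 6: f ≡ 0 at y ∈ {6}; g ≡ 0 at y ∈ ∅; common: ∅.
Collecting: common zeros = {(3, 3)}, so the count is 1.
Comparison with the Bézout bound: 1 ≤ 4 = deg(f)·deg(g), as expected for curves with no common component (the affine F_7-count falls short of the bound because intersections may lie at infinity, over extension fields, or carry multiplicity).
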